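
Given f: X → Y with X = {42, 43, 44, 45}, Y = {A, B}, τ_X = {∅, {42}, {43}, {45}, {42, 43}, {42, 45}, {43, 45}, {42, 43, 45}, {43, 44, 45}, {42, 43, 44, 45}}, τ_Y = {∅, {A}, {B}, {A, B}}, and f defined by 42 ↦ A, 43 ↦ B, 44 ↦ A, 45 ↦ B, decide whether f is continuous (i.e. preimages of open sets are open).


f is NOT continuous.

Compute f^{-1}(U) for each U ∈ τ_Y:
  U = ∅: f^{-1}(U) = ∅ ∈ τ_X ✓.
  U = {A}: f^{-1}(U) = {42, 44} ∉ τ_X ✗.
  U = {B}: f^{-1}(U) = {43, 45} ∈ τ_X ✓.
  U = {A, B}: f^{-1}(U) = {42, 43, 44, 45} ∈ τ_X ✓.
Found U = {A} with f^{-1}(U) = {42, 44} not in τ_X. Therefore f is NOT continuous.


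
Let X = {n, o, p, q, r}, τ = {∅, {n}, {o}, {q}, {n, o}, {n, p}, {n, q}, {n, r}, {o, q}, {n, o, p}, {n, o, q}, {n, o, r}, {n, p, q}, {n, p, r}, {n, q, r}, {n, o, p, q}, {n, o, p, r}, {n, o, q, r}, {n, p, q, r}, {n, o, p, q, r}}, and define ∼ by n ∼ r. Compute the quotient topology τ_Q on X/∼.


X/∼ = {[n=r], [o], [p], [q]}; |τ_Q| = 12.

Equivalence classes: [n=r], [o], [p], [q].
Quotient map π: X → X/∼ sends n ↦ [n=r], o ↦ [o], p ↦ [p], q ↦ [q], r ↦ [n=r].
For each subset V ⊆ X/∼, compute π^{-1}(V) ⊆ X and check whether π^{-1}(V) ∈ τ. V is open in τ_Q iff π^{-1}(V) ∈ τ.
  V = {}: π^{-1}(V) = ∅ ∈ τ ✓.
  V = {[n=r]}: π^{-1}(V) = {n, r} ∈ τ ✓.
  V = {[o]}: π^{-1}(V) = {o} ∈ τ ✓.
  V = {[n=r], [o]}: π^{-1}(V) = {n, o, r} ∈ τ ✓.
  V = {[p]}: π^{-1}(V) = {p} ∉ τ ✗.
  V = {[n=r], [p]}: π^{-1}(V) = {n, p, r} ∈ τ ✓.
  V = {[o], [p]}: π^{-1}(V) = {o, p} ∉ τ ✗.
  V = {[n=r], [o], [p]}: π^{-1}(V) = {n, o, p, r} ∈ τ ✓.
  V = {[q]}: π^{-1}(V) = {q} ∈ τ ✓.
  V = {[n=r], [q]}: π^{-1}(V) = {n, q, r} ∈ τ ✓.
  V = {[o], [q]}: π^{-1}(V) = {o, q} ∈ τ ✓.
  V = {[n=r], [o], [q]}: π^{-1}(V) = {n, o, q, r} ∈ τ ✓.
  V = {[p], [q]}: π^{-1}(V) = {p, q} ∉ τ ✗.
  V = {[n=r], [p], [q]}: π^{-1}(V) = {n, p, q, r} ∈ τ ✓.
  V = {[o], [p], [q]}: π^{-1}(V) = {o, p, q} ∉ τ ✗.
  V = {[n=r], [o], [p], [q]}: π^{-1}(V) = {n, o, p, q, r} ∈ τ ✓.
Open sets in the quotient: τ_Q = {{}, {[n=r]}, {[o]}, {[n=r], [o]}, {[n=r], [p]}, {[n=r], [o], [p]}, {[q]}, {[n=r], [q]}, {[o], [q]}, {[n=r], [o], [q]}, {[n=r], [p], [q]}, {[n=r], [o], [p], [q]}} (12 elements).


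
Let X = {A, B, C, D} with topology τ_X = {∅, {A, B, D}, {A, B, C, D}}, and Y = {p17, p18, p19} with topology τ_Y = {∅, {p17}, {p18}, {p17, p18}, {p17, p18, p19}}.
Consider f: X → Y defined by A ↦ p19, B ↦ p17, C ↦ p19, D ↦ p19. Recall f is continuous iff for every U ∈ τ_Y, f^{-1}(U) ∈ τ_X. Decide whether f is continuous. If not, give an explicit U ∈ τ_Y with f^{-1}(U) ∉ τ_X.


f is NOT continuous.

Compute f^{-1}(U) for each U ∈ τ_Y:
  U = ∅: f^{-1}(U) = ∅ ∈ τ_X ✓.
  U = {p17}: f^{-1}(U) = {B} ∉ τ_X ✗.
  U = {p18}: f^{-1}(U) = ∅ ∈ τ_X ✓.
  U = {p17, p18}: f^{-1}(U) = {B} ∉ τ_X ✗.
  U = {p17, p18, p19}: f^{-1}(U) = {A, B, C, D} ∈ τ_X ✓.
Found U = {p17} with f^{-1}(U) = {B} not in τ_X. Therefore f is NOT continuous.


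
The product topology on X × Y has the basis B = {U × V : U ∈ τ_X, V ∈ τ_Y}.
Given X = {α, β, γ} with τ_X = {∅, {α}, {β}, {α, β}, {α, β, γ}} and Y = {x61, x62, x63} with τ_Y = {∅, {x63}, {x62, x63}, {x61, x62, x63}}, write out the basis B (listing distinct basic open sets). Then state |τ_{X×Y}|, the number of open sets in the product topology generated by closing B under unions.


Basis B = {∅ × ∅, {α} × {x63}, {β} × {x63}, {α} × {x62, x63}, {α, β} × {x63}, {β} × {x62, x63}, {α} × {x61, x62, x63}, {α, β, γ} × {x63}, {β} × {x61, x62, x63}, {α, β} × {x62, x63}, {α, β} × {x61, x62, x63}, {α, β, γ} × {x62, x63}, {α, β, γ} × {x61, x62, x63}}; |τ_{X×Y}| = 30.

Enumerate products U × V with U ∈ τ_X, V ∈ τ_Y (deduplicated):
  ∅ × ∅ = {} (∅)
  {α} × {x63} = {(α,x63)}
  {β} × {x63} = {(β,x63)}
  {α} × {x62, x63} = {(α,x62), (α,x63)}
  {α, β} × {x63} = {(α,x63), (β,x63)}
  {β} × {x62, x63} = {(β,x62), (β,x63)}
  {α} × {x61, x62, x63} = {(α,x61), (α,x62), (α,x63)}
  {α, β, γ} × {x63} = {(α,x63), (β,x63), (γ,x63)}
  {β} × {x61, x62, x63} = {(β,x61), (β,x62), (β,x63)}
  {α, β} × {x62, x63} = {(α,x62), (α,x63), (β,x62), (β,x63)}
  {α, β} × {x61, x62, x63} = {(α,x61), (α,x62), (α,x63), (β,x61), (β,x62), (β,x63)}
  {α, β, γ} × {x62, x63} = {(α,x62), (α,x63), (β,x62), (β,x63), (γ,x62), (γ,x63)}
  {α, β, γ} × {x61, x62, x63} = {(α,x61), (α,x62), (α,x63), (β,x61), (β,x62), (β,x63), (γ,x61), (γ,x62), (γ,x63)}
These 13 distinct sets form the basis B.
Close under arbitrary unions to get τ_{X×Y}; counting gives |τ_{X×Y}| = 30.


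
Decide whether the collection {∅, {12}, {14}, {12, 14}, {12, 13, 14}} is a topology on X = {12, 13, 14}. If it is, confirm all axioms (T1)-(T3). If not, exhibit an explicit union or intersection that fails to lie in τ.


τ IS a topology on X.

Axiom (T1): ∅ ∈ τ? Yes; X ∈ τ? Yes.
Axiom (T2/T3): check pairwise unions and intersections of members of τ.
All pairwise intersections and unions checked — each lies in τ. Therefore τ satisfies (T1), (T2), (T3): it IS a topology on X.


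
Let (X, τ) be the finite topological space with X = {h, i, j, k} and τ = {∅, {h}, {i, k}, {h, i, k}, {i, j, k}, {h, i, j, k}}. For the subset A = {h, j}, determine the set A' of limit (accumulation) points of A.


A' = ∅

For each x ∈ X, list the open sets U ∈ τ with x ∈ U, then check whether U ∩ (A ∖ {x}) ≠ ∅ for every such U.
  x = h: open {h} ∋ x has {h} ∩ (A ∖ {h}) = ∅, so x is NOT a limit point.
  x = i: open {i, k} ∋ x has {i, k} ∩ (A ∖ {i}) = ∅, so x is NOT a limit point.
  x = j: open {i, j, k} ∋ x has {i, j, k} ∩ (A ∖ {j}) = ∅, so x is NOT a limit point.
  x = k: open {i, k} ∋ x has {i, k} ∩ (A ∖ {k}) = ∅, so x is NOT a limit point.
Collecting: A' = ∅.


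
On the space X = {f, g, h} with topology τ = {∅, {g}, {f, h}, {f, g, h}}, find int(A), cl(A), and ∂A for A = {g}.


int(A) = {g}, cl(A) = {g}, ∂A = ∅.

Closed sets in (X, τ) are complements of opens:
  closed(X, τ) = {∅, {g}, {f, h}, {f, g, h}}.
int(A) = ⋃ {U ∈ τ : U ⊆ A}. Opens contained in A: ∅, {g}.
Taking the union of these: int(A) = {g}.
cl(A) = ⋂ {C closed : A ⊆ C}. Closed sets containing A: {g}, {f, g, h}.
Intersecting these: cl(A) = {g}.
∂A = cl(A) ∖ int(A) = {g} ∖ {g} = ∅.


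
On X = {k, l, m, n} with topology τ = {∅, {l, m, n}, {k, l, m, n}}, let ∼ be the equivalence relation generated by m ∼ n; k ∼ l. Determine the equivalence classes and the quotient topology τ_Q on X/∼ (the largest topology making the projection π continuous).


X/∼ = {[k=l], [m=n]}; |τ_Q| = 2.

Equivalence classes: [k=l], [m=n].
Quotient map π: X → X/∼ sends k ↦ [k=l], l ↦ [k=l], m ↦ [m=n], n ↦ [m=n].
For each subset V ⊆ X/∼, compute π^{-1}(V) ⊆ X and check whether π^{-1}(V) ∈ τ. V is open in τ_Q iff π^{-1}(V) ∈ τ.
  V = {}: π^{-1}(V) = ∅ ∈ τ ✓.
  V = {[k=l]}: π^{-1}(V) = {k, l} ∉ τ ✗.
  V = {[m=n]}: π^{-1}(V) = {m, n} ∉ τ ✗.
  V = {[k=l], [m=n]}: π^{-1}(V) = {k, l, m, n} ∈ τ ✓.
Open sets in the quotient: τ_Q = {{}, {[k=l], [m=n]}} (2 elements).


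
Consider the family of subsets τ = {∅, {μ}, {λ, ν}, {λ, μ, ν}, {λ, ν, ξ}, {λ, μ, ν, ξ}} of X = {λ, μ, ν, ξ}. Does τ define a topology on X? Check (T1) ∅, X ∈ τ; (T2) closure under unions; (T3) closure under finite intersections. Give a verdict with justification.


τ IS a topology on X.

Axiom (T1): ∅ ∈ τ? Yes; X ∈ τ? Yes.
Axiom (T2/T3): check pairwise unions and intersections of members of τ.
All pairwise intersections and unions checked — each lies in τ. Therefore τ satisfies (T1), (T2), (T3): it IS a topology on X.


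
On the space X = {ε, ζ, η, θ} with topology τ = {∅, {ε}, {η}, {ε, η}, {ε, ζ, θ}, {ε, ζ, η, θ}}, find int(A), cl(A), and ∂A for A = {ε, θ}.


int(A) = {ε}, cl(A) = {ε, ζ, θ}, ∂A = {ζ, θ}.

Closed sets in (X, τ) are complements of opens:
  closed(X, τ) = {∅, {η}, {ζ, θ}, {ε, ζ, θ}, {ζ, η, θ}, {ε, ζ, η, θ}}.
int(A) = ⋃ {U ∈ τ : U ⊆ A}. Opens contained in A: ∅, {ε}.
Taking the union of these: int(A) = {ε}.
cl(A) = ⋂ {C closed : A ⊆ C}. Closed sets containing A: {ε, ζ, θ}, {ε, ζ, η, θ}.
Intersecting these: cl(A) = {ε, ζ, θ}.
∂A = cl(A) ∖ int(A) = {ε, ζ, θ} ∖ {ε} = {ζ, θ}.


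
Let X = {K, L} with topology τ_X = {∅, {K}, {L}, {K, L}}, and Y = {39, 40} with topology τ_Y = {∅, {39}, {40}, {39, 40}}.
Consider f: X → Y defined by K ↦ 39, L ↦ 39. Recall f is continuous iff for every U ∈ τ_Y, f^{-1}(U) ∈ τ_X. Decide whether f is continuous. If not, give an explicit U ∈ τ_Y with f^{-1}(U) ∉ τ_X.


f IS continuous.

Compute f^{-1}(U) for each U ∈ τ_Y:
  U = ∅: f^{-1}(U) = ∅ ∈ τ_X ✓.
  U = {39}: f^{-1}(U) = {K, L} ∈ τ_X ✓.
  U = {40}: f^{-1}(U) = ∅ ∈ τ_X ✓.
  U = {39, 40}: f^{-1}(U) = {K, L} ∈ τ_X ✓.
Every preimage lies in τ_X, so f IS continuous.


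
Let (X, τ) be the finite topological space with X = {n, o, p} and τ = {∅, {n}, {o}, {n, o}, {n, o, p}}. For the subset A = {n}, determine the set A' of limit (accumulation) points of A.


A' = {p}

For each x ∈ X, list the open sets U ∈ τ with x ∈ U, then check whether U ∩ (A ∖ {x}) ≠ ∅ for every such U.
  x = n: open {n} ∋ x has {n} ∩ (A ∖ {n}) = ∅, so x is NOT a limit point.
  x = o: open {o} ∋ x has {o} ∩ (A ∖ {o}) = ∅, so x is NOT a limit point.
  x = p: opens ∋ x are {n, o, p}; each meets A ∖ {p}, so x IS a limit point.
Collecting: A' = {p}.


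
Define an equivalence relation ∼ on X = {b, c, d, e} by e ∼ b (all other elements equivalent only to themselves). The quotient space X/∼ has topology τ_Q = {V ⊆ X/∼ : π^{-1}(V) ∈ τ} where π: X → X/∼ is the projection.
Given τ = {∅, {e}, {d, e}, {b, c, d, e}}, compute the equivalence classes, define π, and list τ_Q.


X/∼ = {[b=e], [c], [d]}; |τ_Q| = 2.

Equivalence classes: [b=e], [c], [d].
Quotient map π: X → X/∼ sends b ↦ [b=e], c ↦ [c], d ↦ [d], e ↦ [b=e].
For each subset V ⊆ X/∼, compute π^{-1}(V) ⊆ X and check whether π^{-1}(V) ∈ τ. V is open in τ_Q iff π^{-1}(V) ∈ τ.
  V = {}: π^{-1}(V) = ∅ ∈ τ ✓.
  V = {[b=e]}: π^{-1}(V) = {b, e} ∉ τ ✗.
  V = {[c]}: π^{-1}(V) = {c} ∉ τ ✗.
  V = {[b=e], [c]}: π^{-1}(V) = {b, c, e} ∉ τ ✗.
  V = {[d]}: π^{-1}(V) = {d} ∉ τ ✗.
  V = {[b=e], [d]}: π^{-1}(V) = {b, d, e} ∉ τ ✗.
  V = {[c], [d]}: π^{-1}(V) = {c, d} ∉ τ ✗.
  V = {[b=e], [c], [d]}: π^{-1}(V) = {b, c, d, e} ∈ τ ✓.
Open sets in the quotient: τ_Q = {{}, {[b=e], [c], [d]}} (2 elements).


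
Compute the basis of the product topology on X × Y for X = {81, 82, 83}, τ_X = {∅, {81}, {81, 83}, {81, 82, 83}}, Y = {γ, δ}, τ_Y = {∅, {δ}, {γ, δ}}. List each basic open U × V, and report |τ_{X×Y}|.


Basis B = {∅ × ∅, {81} × {δ}, {81} × {γ, δ}, {81, 83} × {δ}, {81, 82, 83} × {δ}, {81, 83} × {γ, δ}, {81, 82, 83} × {γ, δ}}; |τ_{X×Y}| = 10.

Enumerate products U × V with U ∈ τ_X, V ∈ τ_Y (deduplicated):
  ∅ × ∅ = {} (∅)
  {81} × {δ} = {(81,δ)}
  {81} × {γ, δ} = {(81,γ), (81,δ)}
  {81, 83} × {δ} = {(81,δ), (83,δ)}
  {81, 82, 83} × {δ} = {(81,δ), (82,δ), (83,δ)}
  {81, 83} × {γ, δ} = {(81,γ), (81,δ), (83,γ), (83,δ)}
  {81, 82, 83} × {γ, δ} = {(81,γ), (81,δ), (82,γ), (82,δ), (83,γ), (83,δ)}
These 7 distinct sets form the basis B.
Close under arbitrary unions to get τ_{X×Y}; counting gives |τ_{X×Y}| = 10.


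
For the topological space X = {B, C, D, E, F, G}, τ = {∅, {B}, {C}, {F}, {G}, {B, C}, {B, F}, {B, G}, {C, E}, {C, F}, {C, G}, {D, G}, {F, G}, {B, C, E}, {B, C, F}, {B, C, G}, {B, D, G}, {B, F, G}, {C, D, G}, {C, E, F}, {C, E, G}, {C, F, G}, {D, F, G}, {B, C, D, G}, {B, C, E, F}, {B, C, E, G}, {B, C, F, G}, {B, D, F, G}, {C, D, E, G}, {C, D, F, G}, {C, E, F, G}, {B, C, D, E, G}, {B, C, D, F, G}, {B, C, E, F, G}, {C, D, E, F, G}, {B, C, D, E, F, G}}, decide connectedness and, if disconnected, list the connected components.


(X, τ) is disconnected; components = [{B}, {F}, {C, E}, {D, G}].

Find clopen sets (U ∈ τ with X ∖ U ∈ τ):
  U = ∅, X ∖ U = {B, C, D, E, F, G} — both open, so U is clopen.
  U = {B}, X ∖ U = {C, D, E, F, G} — both open, so U is clopen.
  U = {F}, X ∖ U = {B, C, D, E, G} — both open, so U is clopen.
  U = {B, F}, X ∖ U = {C, D, E, G} — both open, so U is clopen.
  U = {C, E}, X ∖ U = {B, D, F, G} — both open, so U is clopen.
  U = {D, G}, X ∖ U = {B, C, E, F} — both open, so U is clopen.
  U = {B, C, E}, X ∖ U = {D, F, G} — both open, so U is clopen.
  U = {B, D, G}, X ∖ U = {C, E, F} — both open, so U is clopen.
  U = {C, E, F}, X ∖ U = {B, D, G} — both open, so U is clopen.
  U = {D, F, G}, X ∖ U = {B, C, E} — both open, so U is clopen.
  U = {B, C, E, F}, X ∖ U = {D, G} — both open, so U is clopen.
  U = {B, D, F, G}, X ∖ U = {C, E} — both open, so U is clopen.
  U = {C, D, E, G}, X ∖ U = {B, F} — both open, so U is clopen.
  U = {B, C, D, E, G}, X ∖ U = {F} — both open, so U is clopen.
  U = {C, D, E, F, G}, X ∖ U = {B} — both open, so U is clopen.
  U = {B, C, D, E, F, G}, X ∖ U = ∅ — both open, so U is clopen.
Nontrivial clopen(s) exist: e.g. {D, F, G}. So (X, τ) is disconnected.
Compute connected components by grouping points that agree on all clopens:
  component: {B}
  component: {F}
  component: {C, E}
  component: {D, G}


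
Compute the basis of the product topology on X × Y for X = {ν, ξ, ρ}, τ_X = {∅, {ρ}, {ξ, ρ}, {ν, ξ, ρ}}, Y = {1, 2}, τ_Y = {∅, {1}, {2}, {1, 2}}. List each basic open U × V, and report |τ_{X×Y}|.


Basis B = {∅ × ∅, {ρ} × {1}, {ρ} × {2}, {ξ, ρ} × {1}, {ξ, ρ} × {2}, {ρ} × {1, 2}, {ν, ξ, ρ} × {1}, {ν, ξ, ρ} × {2}, {ξ, ρ} × {1, 2}, {ν, ξ, ρ} × {1, 2}}; |τ_{X×Y}| = 16.

Enumerate products U × V with U ∈ τ_X, V ∈ τ_Y (deduplicated):
  ∅ × ∅ = {} (∅)
  {ρ} × {1} = {(ρ,1)}
  {ρ} × {2} = {(ρ,2)}
  {ξ, ρ} × {1} = {(ξ,1), (ρ,1)}
  {ξ, ρ} × {2} = {(ξ,2), (ρ,2)}
  {ρ} × {1, 2} = {(ρ,1), (ρ,2)}
  {ν, ξ, ρ} × {1} = {(ν,1), (ξ,1), (ρ,1)}
  {ν, ξ, ρ} × {2} = {(ν,2), (ξ,2), (ρ,2)}
  {ξ, ρ} × {1, 2} = {(ξ,1), (ξ,2), (ρ,1), (ρ,2)}
  {ν, ξ, ρ} × {1, 2} = {(ν,1), (ν,2), (ξ,1), (ξ,2), (ρ,1), (ρ,2)}
These 10 distinct sets form the basis B.
Close under arbitrary unions to get τ_{X×Y}; counting gives |τ_{X×Y}| = 16.


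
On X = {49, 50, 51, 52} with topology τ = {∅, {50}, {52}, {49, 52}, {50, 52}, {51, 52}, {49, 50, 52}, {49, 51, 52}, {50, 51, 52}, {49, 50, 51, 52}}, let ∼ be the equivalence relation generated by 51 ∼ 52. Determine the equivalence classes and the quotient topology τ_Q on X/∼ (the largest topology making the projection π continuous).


X/∼ = {[49], [50], [51=52]}; |τ_Q| = 6.

Equivalence classes: [49], [50], [51=52].
Quotient map π: X → X/∼ sends 49 ↦ [49], 50 ↦ [50], 51 ↦ [51=52], 52 ↦ [51=52].
For each subset V ⊆ X/∼, compute π^{-1}(V) ⊆ X and check whether π^{-1}(V) ∈ τ. V is open in τ_Q iff π^{-1}(V) ∈ τ.
  V = {}: π^{-1}(V) = ∅ ∈ τ ✓.
  V = {[49]}: π^{-1}(V) = {49} ∉ τ ✗.
  V = {[50]}: π^{-1}(V) = {50} ∈ τ ✓.
  V = {[49], [50]}: π^{-1}(V) = {49, 50} ∉ τ ✗.
  V = {[51=52]}: π^{-1}(V) = {51, 52} ∈ τ ✓.
  V = {[49], [51=52]}: π^{-1}(V) = {49, 51, 52} ∈ τ ✓.
  V = {[50], [51=52]}: π^{-1}(V) = {50, 51, 52} ∈ τ ✓.
  V = {[49], [50], [51=52]}: π^{-1}(V) = {49, 50, 51, 52} ∈ τ ✓.
Open sets in the quotient: τ_Q = {{}, {[50]}, {[51=52]}, {[49], [51=52]}, {[50], [51=52]}, {[49], [50], [51=52]}} (6 elements).


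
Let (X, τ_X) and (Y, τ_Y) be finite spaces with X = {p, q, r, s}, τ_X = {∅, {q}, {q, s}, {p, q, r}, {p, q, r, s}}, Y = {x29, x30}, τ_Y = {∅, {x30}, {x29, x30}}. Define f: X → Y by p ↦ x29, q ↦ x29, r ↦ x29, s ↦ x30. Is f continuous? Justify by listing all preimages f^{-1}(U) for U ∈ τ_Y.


f is NOT continuous.

Compute f^{-1}(U) for each U ∈ τ_Y:
  U = ∅: f^{-1}(U) = ∅ ∈ τ_X ✓.
  U = {x30}: f^{-1}(U) = {s} ∉ τ_X ✗.
  U = {x29, x30}: f^{-1}(U) = {p, q, r, s} ∈ τ_X ✓.
Found U = {x30} with f^{-1}(U) = {s} not in τ_X. Therefore f is NOT continuous.


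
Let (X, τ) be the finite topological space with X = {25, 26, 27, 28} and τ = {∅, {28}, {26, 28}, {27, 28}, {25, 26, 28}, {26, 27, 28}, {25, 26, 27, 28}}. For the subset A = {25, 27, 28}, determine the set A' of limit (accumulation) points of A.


A' = {25, 26, 27}

For each x ∈ X, list the open sets U ∈ τ with x ∈ U, then check whether U ∩ (A ∖ {x}) ≠ ∅ for every such U.
  x = 25: opens ∋ x are {25, 26, 28}, {25, 26, 27, 28}; each meets A ∖ {25}, so x IS a limit point.
  x = 26: opens ∋ x are {26, 28}, {25, 26, 28}, {26, 27, 28}, {25, 26, 27, 28}; each meets A ∖ {26}, so x IS a limit point.
  x = 27: opens ∋ x are {27, 28}, {26, 27, 28}, {25, 26, 27, 28}; each meets A ∖ {27}, so x IS a limit point.
  x = 28: open {28} ∋ x has {28} ∩ (A ∖ {28}) = ∅, so x is NOT a limit point.
Collecting: A' = {25, 26, 27}.


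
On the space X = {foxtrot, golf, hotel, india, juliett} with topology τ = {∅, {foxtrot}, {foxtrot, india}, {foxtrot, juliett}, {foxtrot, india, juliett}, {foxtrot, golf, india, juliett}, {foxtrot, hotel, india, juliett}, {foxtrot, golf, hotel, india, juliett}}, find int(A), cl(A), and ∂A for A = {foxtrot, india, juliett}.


int(A) = {foxtrot, india, juliett}, cl(A) = {foxtrot, golf, hotel, india, juliett}, ∂A = {golf, hotel}.

Closed sets in (X, τ) are complements of opens:
  closed(X, τ) = {∅, {golf}, {hotel}, {golf, hotel}, {golf, hotel, india}, {golf, hotel, juliett}, {golf, hotel, india, juliett}, {foxtrot, golf, hotel, india, juliett}}.
int(A) = ⋃ {U ∈ τ : U ⊆ A}. Opens contained in A: ∅, {foxtrot}, {foxtrot, india}, {foxtrot, juliett}, {foxtrot, india, juliett}.
Taking the union of these: int(A) = {foxtrot, india, juliett}.
cl(A) = ⋂ {C closed : A ⊆ C}. Closed sets containing A: {foxtrot, golf, hotel, india, juliett}.
Intersecting these: cl(A) = {foxtrot, golf, hotel, india, juliett}.
∂A = cl(A) ∖ int(A) = {foxtrot, golf, hotel, india, juliett} ∖ {foxtrot, india, juliett} = {golf, hotel}.


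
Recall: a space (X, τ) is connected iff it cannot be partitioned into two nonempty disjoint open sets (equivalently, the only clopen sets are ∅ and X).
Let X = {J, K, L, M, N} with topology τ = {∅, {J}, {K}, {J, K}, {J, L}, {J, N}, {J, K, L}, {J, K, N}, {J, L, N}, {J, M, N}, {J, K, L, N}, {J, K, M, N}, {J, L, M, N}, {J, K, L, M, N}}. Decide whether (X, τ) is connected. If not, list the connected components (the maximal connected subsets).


(X, τ) is disconnected; components = [{K}, {J, L, M, N}].

Find clopen sets (U ∈ τ with X ∖ U ∈ τ):
  U = ∅, X ∖ U = {J, K, L, M, N} — both open, so U is clopen.
  U = {K}, X ∖ U = {J, L, M, N} — both open, so U is clopen.
  U = {J, L, M, N}, X ∖ U = {K} — both open, so U is clopen.
  U = {J, K, L, M, N}, X ∖ U = ∅ — both open, so U is clopen.
Nontrivial clopen(s) exist: e.g. {J, L, M, N}. So (X, τ) is disconnected.
Compute connected components by grouping points that agree on all clopens:
  component: {K}
  component: {J, L, M, N}


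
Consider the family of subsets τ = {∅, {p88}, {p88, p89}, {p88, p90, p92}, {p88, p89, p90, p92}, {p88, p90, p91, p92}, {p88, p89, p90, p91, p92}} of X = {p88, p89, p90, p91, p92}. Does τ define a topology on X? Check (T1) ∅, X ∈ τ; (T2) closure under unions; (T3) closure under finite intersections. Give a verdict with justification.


τ IS a topology on X.

Axiom (T1): ∅ ∈ τ? Yes; X ∈ τ? Yes.
Axiom (T2/T3): check pairwise unions and intersections of members of τ.
All pairwise intersections and unions checked — each lies in τ. Therefore τ satisfies (T1), (T2), (T3): it IS a topology on X.


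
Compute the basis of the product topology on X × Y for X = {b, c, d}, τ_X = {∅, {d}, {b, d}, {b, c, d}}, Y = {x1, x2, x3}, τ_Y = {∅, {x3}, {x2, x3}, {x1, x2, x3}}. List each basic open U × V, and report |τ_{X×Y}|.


Basis B = {∅ × ∅, {d} × {x3}, {b, d} × {x3}, {d} × {x2, x3}, {b, c, d} × {x3}, {d} × {x1, x2, x3}, {b, d} × {x2, x3}, {b, d} × {x1, x2, x3}, {b, c, d} × {x2, x3}, {b, c, d} × {x1, x2, x3}}; |τ_{X×Y}| = 20.

Enumerate products U × V with U ∈ τ_X, V ∈ τ_Y (deduplicated):
  ∅ × ∅ = {} (∅)
  {d} × {x3} = {(d,x3)}
  {b, d} × {x3} = {(b,x3), (d,x3)}
  {d} × {x2, x3} = {(d,x2), (d,x3)}
  {b, c, d} × {x3} = {(b,x3), (c,x3), (d,x3)}
  {d} × {x1, x2, x3} = {(d,x1), (d,x2), (d,x3)}
  {b, d} × {x2, x3} = {(b,x2), (b,x3), (d,x2), (d,x3)}
  {b, d} × {x1, x2, x3} = {(b,x1), (b,x2), (b,x3), (d,x1), (d,x2), (d,x3)}
  {b, c, d} × {x2, x3} = {(b,x2), (b,x3), (c,x2), (c,x3), (d,x2), (d,x3)}
  {b, c, d} × {x1, x2, x3} = {(b,x1), (b,x2), (b,x3), (c,x1), (c,x2), (c,x3), (d,x1), (d,x2), (d,x3)}
These 10 distinct sets form the basis B.
Close under arbitrary unions to get τ_{X×Y}; counting gives |τ_{X×Y}| = 20.


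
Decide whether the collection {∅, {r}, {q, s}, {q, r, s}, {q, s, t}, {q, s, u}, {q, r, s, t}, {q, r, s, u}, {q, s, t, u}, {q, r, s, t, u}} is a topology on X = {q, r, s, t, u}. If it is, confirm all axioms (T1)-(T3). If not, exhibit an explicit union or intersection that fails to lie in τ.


τ IS a topology on X.

Axiom (T1): ∅ ∈ τ? Yes; X ∈ τ? Yes.
Axiom (T2/T3): check pairwise unions and intersections of members of τ.
All pairwise intersections and unions checked — each lies in τ. Therefore τ satisfies (T1), (T2), (T3): it IS a topology on X.


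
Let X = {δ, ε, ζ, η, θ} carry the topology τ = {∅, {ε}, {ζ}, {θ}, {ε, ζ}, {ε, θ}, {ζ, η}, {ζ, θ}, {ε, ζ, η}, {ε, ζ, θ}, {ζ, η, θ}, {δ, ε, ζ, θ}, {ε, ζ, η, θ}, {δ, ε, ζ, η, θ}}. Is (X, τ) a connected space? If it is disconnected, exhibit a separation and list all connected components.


(X, τ) is connected.

Find clopen sets (U ∈ τ with X ∖ U ∈ τ):
  U = ∅, X ∖ U = {δ, ε, ζ, η, θ} — both open, so U is clopen.
  U = {δ, ε, ζ, η, θ}, X ∖ U = ∅ — both open, so U is clopen.
Only trivial clopens (∅ and X) exist, so (X, τ) is connected.
Compute connected components by grouping points that agree on all clopens:
  component: {δ, ε, ζ, η, θ}


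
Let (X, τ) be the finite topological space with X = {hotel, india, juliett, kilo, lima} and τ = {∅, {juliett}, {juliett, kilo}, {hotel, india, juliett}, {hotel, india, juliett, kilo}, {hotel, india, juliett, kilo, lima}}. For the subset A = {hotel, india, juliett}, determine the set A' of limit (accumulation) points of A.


A' = {hotel, india, kilo, lima}

For each x ∈ X, list the open sets U ∈ τ with x ∈ U, then check whether U ∩ (A ∖ {x}) ≠ ∅ for every such U.
  x = hotel: opens ∋ x are {hotel, india, juliett}, {hotel, india, juliett, kilo}, {hotel, india, juliett, kilo, lima}; each meets A ∖ {hotel}, so x IS a limit point.
  x = india: opens ∋ x are {hotel, india, juliett}, {hotel, india, juliett, kilo}, {hotel, india, juliett, kilo, lima}; each meets A ∖ {india}, so x IS a limit point.
  x = juliett: open {juliett} ∋ x has {juliett} ∩ (A ∖ {juliett}) = ∅, so x is NOT a limit point.
  x = kilo: opens ∋ x are {juliett, kilo}, {hotel, india, juliett, kilo}, {hotel, india, juliett, kilo, lima}; each meets A ∖ {kilo}, so x IS a limit point.
  x = lima: opens ∋ x are {hotel, india, juliett, kilo, lima}; each meets A ∖ {lima}, so x IS a limit point.
Collecting: A' = {hotel, india, kilo, lima}.


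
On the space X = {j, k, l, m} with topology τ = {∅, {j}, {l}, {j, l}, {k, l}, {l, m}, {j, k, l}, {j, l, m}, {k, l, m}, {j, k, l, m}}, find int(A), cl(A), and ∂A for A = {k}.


int(A) = ∅, cl(A) = {k}, ∂A = {k}.

Closed sets in (X, τ) are complements of opens:
  closed(X, τ) = {∅, {j}, {k}, {m}, {j, k}, {j, m}, {k, m}, {j, k, m}, {k, l, m}, {j, k, l, m}}.
int(A) = ⋃ {U ∈ τ : U ⊆ A}. Opens contained in A: ∅.
Taking the union of these: int(A) = ∅.
cl(A) = ⋂ {C closed : A ⊆ C}. Closed sets containing A: {k}, {j, k}, {k, m}, {j, k, m}, {k, l, m}, {j, k, l, m}.
Intersecting these: cl(A) = {k}.
∂A = cl(A) ∖ int(A) = {k} ∖ ∅ = {k}.


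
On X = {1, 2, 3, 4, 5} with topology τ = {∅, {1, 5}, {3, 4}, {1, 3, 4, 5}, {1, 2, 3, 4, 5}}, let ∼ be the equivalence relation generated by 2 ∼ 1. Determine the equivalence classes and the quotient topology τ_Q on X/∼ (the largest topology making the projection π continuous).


X/∼ = {[1=2], [3], [4], [5]}; |τ_Q| = 3.

Equivalence classes: [1=2], [3], [4], [5].
Quotient map π: X → X/∼ sends 1 ↦ [1=2], 2 ↦ [1=2], 3 ↦ [3], 4 ↦ [4], 5 ↦ [5].
For each subset V ⊆ X/∼, compute π^{-1}(V) ⊆ X and check whether π^{-1}(V) ∈ τ. V is open in τ_Q iff π^{-1}(V) ∈ τ.
  V = {}: π^{-1}(V) = ∅ ∈ τ ✓.
  V = {[1=2]}: π^{-1}(V) = {1, 2} ∉ τ ✗.
  V = {[3]}: π^{-1}(V) = {3} ∉ τ ✗.
  V = {[1=2], [3]}: π^{-1}(V) = {1, 2, 3} ∉ τ ✗.
  V = {[4]}: π^{-1}(V) = {4} ∉ τ ✗.
  V = {[1=2], [4]}: π^{-1}(V) = {1, 2, 4} ∉ τ ✗.
  V = {[3], [4]}: π^{-1}(V) = {3, 4} ∈ τ ✓.
  V = {[1=2], [3], [4]}: π^{-1}(V) = {1, 2, 3, 4} ∉ τ ✗.
  V = {[5]}: π^{-1}(V) = {5} ∉ τ ✗.
  V = {[1=2], [5]}: π^{-1}(V) = {1, 2, 5} ∉ τ ✗.
  V = {[3], [5]}: π^{-1}(V) = {3, 5} ∉ τ ✗.
  V = {[1=2], [3], [5]}: π^{-1}(V) = {1, 2, 3, 5} ∉ τ ✗.
  V = {[4], [5]}: π^{-1}(V) = {4, 5} ∉ τ ✗.
  V = {[1=2], [4], [5]}: π^{-1}(V) = {1, 2, 4, 5} ∉ τ ✗.
  V = {[3], [4], [5]}: π^{-1}(V) = {3, 4, 5} ∉ τ ✗.
  V = {[1=2], [3], [4], [5]}: π^{-1}(V) = {1, 2, 3, 4, 5} ∈ τ ✓.
Open sets in the quotient: τ_Q = {{}, {[3], [4]}, {[1=2], [3], [4], [5]}} (3 elements).


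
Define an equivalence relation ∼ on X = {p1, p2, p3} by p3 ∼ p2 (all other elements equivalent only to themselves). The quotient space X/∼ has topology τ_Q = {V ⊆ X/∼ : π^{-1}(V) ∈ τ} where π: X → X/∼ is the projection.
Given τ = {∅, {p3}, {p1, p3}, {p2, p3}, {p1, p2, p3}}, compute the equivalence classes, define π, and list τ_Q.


X/∼ = {[p1], [p2=p3]}; |τ_Q| = 3.

Equivalence classes: [p1], [p2=p3].
Quotient map π: X → X/∼ sends p1 ↦ [p1], p2 ↦ [p2=p3], p3 ↦ [p2=p3].
For each subset V ⊆ X/∼, compute π^{-1}(V) ⊆ X and check whether π^{-1}(V) ∈ τ. V is open in τ_Q iff π^{-1}(V) ∈ τ.
  V = {}: π^{-1}(V) = ∅ ∈ τ ✓.
  V = {[p1]}: π^{-1}(V) = {p1} ∉ τ ✗.
  V = {[p2=p3]}: π^{-1}(V) = {p2, p3} ∈ τ ✓.
  V = {[p1], [p2=p3]}: π^{-1}(V) = {p1, p2, p3} ∈ τ ✓.
Open sets in the quotient: τ_Q = {{}, {[p2=p3]}, {[p1], [p2=p3]}} (3 elements).


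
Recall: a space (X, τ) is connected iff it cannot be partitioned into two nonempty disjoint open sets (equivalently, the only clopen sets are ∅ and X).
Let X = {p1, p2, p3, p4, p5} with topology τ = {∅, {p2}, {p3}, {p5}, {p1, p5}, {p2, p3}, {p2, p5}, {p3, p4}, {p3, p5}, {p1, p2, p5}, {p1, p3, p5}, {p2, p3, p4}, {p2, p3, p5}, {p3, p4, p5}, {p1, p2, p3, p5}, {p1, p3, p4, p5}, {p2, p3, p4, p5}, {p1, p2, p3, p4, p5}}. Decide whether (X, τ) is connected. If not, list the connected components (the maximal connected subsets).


(X, τ) is disconnected; components = [{p2}, {p1, p5}, {p3, p4}].

Find clopen sets (U ∈ τ with X ∖ U ∈ τ):
  U = ∅, X ∖ U = {p1, p2, p3, p4, p5} — both open, so U is clopen.
  U = {p2}, X ∖ U = {p1, p3, p4, p5} — both open, so U is clopen.
  U = {p1, p5}, X ∖ U = {p2, p3, p4} — both open, so U is clopen.
  U = {p3, p4}, X ∖ U = {p1, p2, p5} — both open, so U is clopen.
  U = {p1, p2, p5}, X ∖ U = {p3, p4} — both open, so U is clopen.
  U = {p2, p3, p4}, X ∖ U = {p1, p5} — both open, so U is clopen.
  U = {p1, p3, p4, p5}, X ∖ U = {p2} — both open, so U is clopen.
  U = {p1, p2, p3, p4, p5}, X ∖ U = ∅ — both open, so U is clopen.
Nontrivial clopen(s) exist: e.g. {p2}. So (X, τ) is disconnected.
Compute connected components by grouping points that agree on all clopens:
  component: {p2}
  component: {p1, p5}
  component: {p3, p4}


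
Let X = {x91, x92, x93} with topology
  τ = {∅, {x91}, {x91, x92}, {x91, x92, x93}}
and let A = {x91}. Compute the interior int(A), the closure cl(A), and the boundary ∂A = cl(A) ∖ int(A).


int(A) = {x91}, cl(A) = {x91, x92, x93}, ∂A = {x92, x93}.

Closed sets in (X, τ) are complements of opens:
  closed(X, τ) = {∅, {x93}, {x92, x93}, {x91, x92, x93}}.
int(A) = ⋃ {U ∈ τ : U ⊆ A}. Opens contained in A: ∅, {x91}.
Taking the union of these: int(A) = {x91}.
cl(A) = ⋂ {C closed : A ⊆ C}. Closed sets containing A: {x91, x92, x93}.
Intersecting these: cl(A) = {x91, x92, x93}.
∂A = cl(A) ∖ int(A) = {x91, x92, x93} ∖ {x91} = {x92, x93}.


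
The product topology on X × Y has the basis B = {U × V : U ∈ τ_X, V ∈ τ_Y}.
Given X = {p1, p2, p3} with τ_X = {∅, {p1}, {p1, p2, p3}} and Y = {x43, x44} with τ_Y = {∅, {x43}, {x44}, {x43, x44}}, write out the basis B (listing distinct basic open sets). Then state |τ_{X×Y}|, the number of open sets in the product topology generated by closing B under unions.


Basis B = {∅ × ∅, {p1} × {x43}, {p1} × {x44}, {p1} × {x43, x44}, {p1, p2, p3} × {x43}, {p1, p2, p3} × {x44}, {p1, p2, p3} × {x43, x44}}; |τ_{X×Y}| = 9.

Enumerate products U × V with U ∈ τ_X, V ∈ τ_Y (deduplicated):
  ∅ × ∅ = {} (∅)
  {p1} × {x43} = {(p1,x43)}
  {p1} × {x44} = {(p1,x44)}
  {p1} × {x43, x44} = {(p1,x43), (p1,x44)}
  {p1, p2, p3} × {x43} = {(p1,x43), (p2,x43), (p3,x43)}
  {p1, p2, p3} × {x44} = {(p1,x44), (p2,x44), (p3,x44)}
  {p1, p2, p3} × {x43, x44} = {(p1,x43), (p1,x44), (p2,x43), (p2,x44), (p3,x43), (p3,x44)}
These 7 distinct sets form the basis B.
Close under arbitrary unions to get τ_{X×Y}; counting gives |τ_{X×Y}| = 9.


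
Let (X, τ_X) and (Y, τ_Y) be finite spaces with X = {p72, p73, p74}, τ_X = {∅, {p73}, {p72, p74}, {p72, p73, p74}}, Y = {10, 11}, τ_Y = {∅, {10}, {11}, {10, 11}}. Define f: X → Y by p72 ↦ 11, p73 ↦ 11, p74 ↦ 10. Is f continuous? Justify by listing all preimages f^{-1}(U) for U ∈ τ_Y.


f is NOT continuous.

Compute f^{-1}(U) for each U ∈ τ_Y:
  U = ∅: f^{-1}(U) = ∅ ∈ τ_X ✓.
  U = {10}: f^{-1}(U) = {p74} ∉ τ_X ✗.
  U = {11}: f^{-1}(U) = {p72, p73} ∉ τ_X ✗.
  U = {10, 11}: f^{-1}(U) = {p72, p73, p74} ∈ τ_X ✓.
Found U = {10} with f^{-1}(U) = {p74} not in τ_X. Therefore f is NOT continuous.


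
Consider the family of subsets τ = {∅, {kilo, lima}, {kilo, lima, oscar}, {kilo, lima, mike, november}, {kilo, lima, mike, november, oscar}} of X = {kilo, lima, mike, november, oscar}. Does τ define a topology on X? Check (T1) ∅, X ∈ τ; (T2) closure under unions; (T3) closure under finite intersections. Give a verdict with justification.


τ IS a topology on X.

Axiom (T1): ∅ ∈ τ? Yes; X ∈ τ? Yes.
Axiom (T2/T3): check pairwise unions and intersections of members of τ.
All pairwise intersections and unions checked — each lies in τ. Therefore τ satisfies (T1), (T2), (T3): it IS a topology on X.


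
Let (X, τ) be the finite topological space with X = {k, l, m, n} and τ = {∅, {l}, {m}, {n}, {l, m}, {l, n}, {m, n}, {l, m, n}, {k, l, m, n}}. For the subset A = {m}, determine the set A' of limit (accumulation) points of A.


A' = {k}

For each x ∈ X, list the open sets U ∈ τ with x ∈ U, then check whether U ∩ (A ∖ {x}) ≠ ∅ for every such U.
  x = k: opens ∋ x are {k, l, m, n}; each meets A ∖ {k}, so x IS a limit point.
  x = l: open {l} ∋ x has {l} ∩ (A ∖ {l}) = ∅, so x is NOT a limit point.
  x = m: open {m} ∋ x has {m} ∩ (A ∖ {m}) = ∅, so x is NOT a limit point.
  x = n: open {n} ∋ x has {n} ∩ (A ∖ {n}) = ∅, so x is NOT a limit point.
Collecting: A' = {k}.


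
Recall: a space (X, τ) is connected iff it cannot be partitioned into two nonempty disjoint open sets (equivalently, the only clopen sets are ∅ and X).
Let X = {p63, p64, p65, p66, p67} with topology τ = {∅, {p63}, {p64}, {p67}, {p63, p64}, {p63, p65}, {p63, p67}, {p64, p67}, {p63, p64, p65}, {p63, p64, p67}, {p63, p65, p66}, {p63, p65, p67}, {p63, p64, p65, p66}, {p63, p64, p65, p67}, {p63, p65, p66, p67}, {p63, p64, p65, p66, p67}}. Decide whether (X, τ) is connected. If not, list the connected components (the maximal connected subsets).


(X, τ) is disconnected; components = [{p64}, {p67}, {p63, p65, p66}].

Find clopen sets (U ∈ τ with X ∖ U ∈ τ):
  U = ∅, X ∖ U = {p63, p64, p65, p66, p67} — both open, so U is clopen.
  U = {p64}, X ∖ U = {p63, p65, p66, p67} — both open, so U is clopen.
  U = {p67}, X ∖ U = {p63, p64, p65, p66} — both open, so U is clopen.
  U = {p64, p67}, X ∖ U = {p63, p65, p66} — both open, so U is clopen.
  U = {p63, p65, p66}, X ∖ U = {p64, p67} — both open, so U is clopen.
  U = {p63, p64, p65, p66}, X ∖ U = {p67} — both open, so U is clopen.
  U = {p63, p65, p66, p67}, X ∖ U = {p64} — both open, so U is clopen.
  U = {p63, p64, p65, p66, p67}, X ∖ U = ∅ — both open, so U is clopen.
Nontrivial clopen(s) exist: e.g. {p63, p64, p65, p66}. So (X, τ) is disconnected.
Compute connected components by grouping points that agree on all clopens:
  component: {p64}
  component: {p67}
  component: {p63, p65, p66}


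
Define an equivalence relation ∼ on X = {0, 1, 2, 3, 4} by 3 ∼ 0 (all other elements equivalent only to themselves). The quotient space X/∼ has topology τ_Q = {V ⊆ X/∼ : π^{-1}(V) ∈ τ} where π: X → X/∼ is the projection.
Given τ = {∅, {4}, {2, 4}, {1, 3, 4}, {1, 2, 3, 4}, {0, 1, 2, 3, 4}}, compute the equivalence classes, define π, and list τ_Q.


X/∼ = {[0=3], [1], [2], [4]}; |τ_Q| = 4.

Equivalence classes: [0=3], [1], [2], [4].
Quotient map π: X → X/∼ sends 0 ↦ [0=3], 1 ↦ [1], 2 ↦ [2], 3 ↦ [0=3], 4 ↦ [4].
For each subset V ⊆ X/∼, compute π^{-1}(V) ⊆ X and check whether π^{-1}(V) ∈ τ. V is open in τ_Q iff π^{-1}(V) ∈ τ.
  V = {}: π^{-1}(V) = ∅ ∈ τ ✓.
  V = {[0=3]}: π^{-1}(V) = {0, 3} ∉ τ ✗.
  V = {[1]}: π^{-1}(V) = {1} ∉ τ ✗.
  V = {[0=3], [1]}: π^{-1}(V) = {0, 1, 3} ∉ τ ✗.
  V = {[2]}: π^{-1}(V) = {2} ∉ τ ✗.
  V = {[0=3], [2]}: π^{-1}(V) = {0, 2, 3} ∉ τ ✗.
  V = {[1], [2]}: π^{-1}(V) = {1, 2} ∉ τ ✗.
  V = {[0=3], [1], [2]}: π^{-1}(V) = {0, 1, 2, 3} ∉ τ ✗.
  V = {[4]}: π^{-1}(V) = {4} ∈ τ ✓.
  V = {[0=3], [4]}: π^{-1}(V) = {0, 3, 4} ∉ τ ✗.
  V = {[1], [4]}: π^{-1}(V) = {1, 4} ∉ τ ✗.
  V = {[0=3], [1], [4]}: π^{-1}(V) = {0, 1, 3, 4} ∉ τ ✗.
  V = {[2], [4]}: π^{-1}(V) = {2, 4} ∈ τ ✓.
  V = {[0=3], [2], [4]}: π^{-1}(V) = {0, 2, 3, 4} ∉ τ ✗.
  V = {[1], [2], [4]}: π^{-1}(V) = {1, 2, 4} ∉ τ ✗.
  V = {[0=3], [1], [2], [4]}: π^{-1}(V) = {0, 1, 2, 3, 4} ∈ τ ✓.
Open sets in the quotient: τ_Q = {{}, {[4]}, {[2], [4]}, {[0=3], [1], [2], [4]}} (4 elements).


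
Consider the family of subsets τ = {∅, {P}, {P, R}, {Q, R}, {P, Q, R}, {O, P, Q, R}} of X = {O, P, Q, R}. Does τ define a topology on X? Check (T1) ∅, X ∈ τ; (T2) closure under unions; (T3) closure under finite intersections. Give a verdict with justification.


τ is NOT a topology on X.

Axiom (T1): ∅ ∈ τ? Yes; X ∈ τ? Yes.
Axiom (T2/T3): check pairwise unions and intersections of members of τ.
Counterexample for (T3): {P, R} ∩ {Q, R} = {R} ∉ τ. Therefore τ is NOT a topology.


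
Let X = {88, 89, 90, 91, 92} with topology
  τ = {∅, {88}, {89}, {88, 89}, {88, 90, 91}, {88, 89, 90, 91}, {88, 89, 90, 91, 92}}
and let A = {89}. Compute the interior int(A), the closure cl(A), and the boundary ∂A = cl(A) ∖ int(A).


int(A) = {89}, cl(A) = {89, 92}, ∂A = {92}.

Closed sets in (X, τ) are complements of opens:
  closed(X, τ) = {∅, {92}, {89, 92}, {90, 91, 92}, {88, 90, 91, 92}, {89, 90, 91, 92}, {88, 89, 90, 91, 92}}.
int(A) = ⋃ {U ∈ τ : U ⊆ A}. Opens contained in A: ∅, {89}.
Taking the union of these: int(A) = {89}.
cl(A) = ⋂ {C closed : A ⊆ C}. Closed sets containing A: {89, 92}, {89, 90, 91, 92}, {88, 89, 90, 91, 92}.
Intersecting these: cl(A) = {89, 92}.
∂A = cl(A) ∖ int(A) = {89, 92} ∖ {89} = {92}.


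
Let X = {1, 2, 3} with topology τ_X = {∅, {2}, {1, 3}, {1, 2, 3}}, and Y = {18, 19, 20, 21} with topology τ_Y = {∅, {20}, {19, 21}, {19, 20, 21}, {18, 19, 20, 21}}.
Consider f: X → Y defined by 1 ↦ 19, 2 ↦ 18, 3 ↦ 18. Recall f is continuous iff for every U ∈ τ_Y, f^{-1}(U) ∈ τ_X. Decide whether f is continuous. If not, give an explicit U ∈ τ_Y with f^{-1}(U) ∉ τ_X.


f is NOT continuous.

Compute f^{-1}(U) for each U ∈ τ_Y:
  U = ∅: f^{-1}(U) = ∅ ∈ τ_X ✓.
  U = {20}: f^{-1}(U) = ∅ ∈ τ_X ✓.
  U = {19, 21}: f^{-1}(U) = {1} ∉ τ_X ✗.
  U = {19, 20, 21}: f^{-1}(U) = {1} ∉ τ_X ✗.
  U = {18, 19, 20, 21}: f^{-1}(U) = {1, 2, 3} ∈ τ_X ✓.
Found U = {19, 21} with f^{-1}(U) = {1} not in τ_X. Therefore f is NOT continuous.


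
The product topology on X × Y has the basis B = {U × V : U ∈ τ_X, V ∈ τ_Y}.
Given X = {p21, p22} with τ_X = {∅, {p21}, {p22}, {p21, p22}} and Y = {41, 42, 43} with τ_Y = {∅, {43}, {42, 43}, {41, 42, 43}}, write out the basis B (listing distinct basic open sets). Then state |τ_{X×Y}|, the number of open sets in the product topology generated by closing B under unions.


Basis B = {∅ × ∅, {p21} × {43}, {p22} × {43}, {p21} × {42, 43}, {p21, p22} × {43}, {p22} × {42, 43}, {p21} × {41, 42, 43}, {p22} × {41, 42, 43}, {p21, p22} × {42, 43}, {p21, p22} × {41, 42, 43}}; |τ_{X×Y}| = 16.

Enumerate products U × V with U ∈ τ_X, V ∈ τ_Y (deduplicated):
  ∅ × ∅ = {} (∅)
  {p21} × {43} = {(p21,43)}
  {p22} × {43} = {(p22,43)}
  {p21} × {42, 43} = {(p21,42), (p21,43)}
  {p21, p22} × {43} = {(p21,43), (p22,43)}
  {p22} × {42, 43} = {(p22,42), (p22,43)}
  {p21} × {41, 42, 43} = {(p21,41), (p21,42), (p21,43)}
  {p22} × {41, 42, 43} = {(p22,41), (p22,42), (p22,43)}
  {p21, p22} × {42, 43} = {(p21,42), (p21,43), (p22,42), (p22,43)}
  {p21, p22} × {41, 42, 43} = {(p21,41), (p21,42), (p21,43), (p22,41), (p22,42), (p22,43)}
These 10 distinct sets form the basis B.
Close under arbitrary unions to get τ_{X×Y}; counting gives |τ_{X×Y}| = 16.


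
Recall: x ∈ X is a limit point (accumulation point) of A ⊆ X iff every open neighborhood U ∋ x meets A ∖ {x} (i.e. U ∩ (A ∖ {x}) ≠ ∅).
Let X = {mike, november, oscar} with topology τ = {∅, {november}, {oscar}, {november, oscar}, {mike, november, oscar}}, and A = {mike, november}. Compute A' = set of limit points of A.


A' = {mike}

For each x ∈ X, list the open sets U ∈ τ with x ∈ U, then check whether U ∩ (A ∖ {x}) ≠ ∅ for every such U.
  x = mike: opens ∋ x are {mike, november, oscar}; each meets A ∖ {mike}, so x IS a limit point.
  x = november: open {november} ∋ x has {november} ∩ (A ∖ {november}) = ∅, so x is NOT a limit point.
  x = oscar: open {oscar} ∋ x has {oscar} ∩ (A ∖ {oscar}) = ∅, so x is NOT a limit point.
Collecting: A' = {mike}.


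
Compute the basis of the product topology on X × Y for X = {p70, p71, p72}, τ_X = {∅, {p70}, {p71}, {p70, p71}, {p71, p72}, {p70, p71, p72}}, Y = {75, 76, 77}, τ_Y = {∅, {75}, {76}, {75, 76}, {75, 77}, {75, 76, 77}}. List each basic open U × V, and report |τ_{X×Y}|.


Basis B = {∅ × ∅, {p70} × {75}, {p70} × {76}, {p71} × {75}, {p71} × {76}, {p70} × {75, 76}, {p70} × {75, 77}, {p70, p71} × {75}, {p70, p71} × {76}, {p71} × {75, 76}, {p71} × {75, 77}, {p71, p72} × {75}, {p71, p72} × {76}, {p70} × {75, 76, 77}, {p70, p71, p72} × {75}, {p70, p71, p72} × {76}, {p71} × {75, 76, 77}, {p70, p71} × {75, 76}, {p70, p71} × {75, 77}, {p71, p72} × {75, 76}, {p71, p72} × {75, 77}, {p70, p71} × {75, 76, 77}, {p70, p71, p72} × {75, 76}, {p70, p71, p72} × {75, 77}, {p71, p72} × {75, 76, 77}, {p70, p71, p72} × {75, 76, 77}}; |τ_{X×Y}| = 108.

Enumerate products U × V with U ∈ τ_X, V ∈ τ_Y (deduplicated):
  ∅ × ∅ = {} (∅)
  {p70} × {75} = {(p70,75)}
  {p70} × {76} = {(p70,76)}
  {p71} × {75} = {(p71,75)}
  {p71} × {76} = {(p71,76)}
  {p70} × {75, 76} = {(p70,75), (p70,76)}
  {p70} × {75, 77} = {(p70,75), (p70,77)}
  {p70, p71} × {75} = {(p70,75), (p71,75)}
  {p70, p71} × {76} = {(p70,76), (p71,76)}
  {p71} × {75, 76} = {(p71,75), (p71,76)}
  {p71} × {75, 77} = {(p71,75), (p71,77)}
  {p71, p72} × {75} = {(p71,75), (p72,75)}
  {p71, p72} × {76} = {(p71,76), (p72,76)}
  {p70} × {75, 76, 77} = {(p70,75), (p70,76), (p70,77)}
  {p70, p71, p72} × {75} = {(p70,75), (p71,75), (p72,75)}
  {p70, p71, p72} × {76} = {(p70,76), (p71,76), (p72,76)}
  {p71} × {75, 76, 77} = {(p71,75), (p71,76), (p71,77)}
  {p70, p71} × {75, 76} = {(p70,75), (p70,76), (p71,75), (p71,76)}
  {p70, p71} × {75, 77} = {(p70,75), (p70,77), (p71,75), (p71,77)}
  {p71, p72} × {75, 76} = {(p71,75), (p71,76), (p72,75), (p72,76)}
  {p71, p72} × {75, 77} = {(p71,75), (p71,77), (p72,75), (p72,77)}
  {p70, p71} × {75, 76, 77} = {(p70,75), (p70,76), (p70,77), (p71,75), (p71,76), (p71,77)}
  {p70, p71, p72} × {75, 76} = {(p70,75), (p70,76), (p71,75), (p71,76), (p72,75), (p72,76)}
  {p70, p71, p72} × {75, 77} = {(p70,75), (p70,77), (p71,75), (p71,77), (p72,75), (p72,77)}
  {p71, p72} × {75, 76, 77} = {(p71,75), (p71,76), (p71,77), (p72,75), (p72,76), (p72,77)}
  {p70, p71, p72} × {75, 76, 77} = {(p70,75), (p70,76), (p70,77), (p71,75), (p71,76), (p71,77), (p72,75), (p72,76), (p72,77)}
These 26 distinct sets form the basis B.
Close under arbitrary unions to get τ_{X×Y}; counting gives |τ_{X×Y}| = 108.
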